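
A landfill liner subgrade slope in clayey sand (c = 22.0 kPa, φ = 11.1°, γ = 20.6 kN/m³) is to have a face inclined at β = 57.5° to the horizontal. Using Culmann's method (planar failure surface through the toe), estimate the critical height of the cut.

Culmann's analysis gives the critical failure plane at α_cr = (β + φ)/2 = (57.5 + 11.1)/2 = 34.3°, and the critical height
H_c = (4c/γ) · sinβ cosφ / [1 − cos(β − φ)]
    = (4·22.0/20.6) · sin57.5°·cos11.1° / [1 − cos(46.4°)]
    = 4.272 · 0.8434·0.9813 / [1 − 0.6896]
    = 4.272 · 0.8276 / 0.3104
    = 11.39 m

H_c = 11.39 m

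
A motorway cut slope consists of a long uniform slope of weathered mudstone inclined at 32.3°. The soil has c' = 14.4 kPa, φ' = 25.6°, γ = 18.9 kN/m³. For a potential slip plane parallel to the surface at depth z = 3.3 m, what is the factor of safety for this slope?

For an infinite slope with a slip plane parallel to the surface (no pore pressure): FS = [c' + γz cos²β tanφ'] / [γz sinβ cosβ].
γz = 18.9·3.3 = 62.37 kN/m²
Numerator = 14.4 + 62.37·cos²32.3°·tan25.6° = 14.4 + 62.37·0.7145·0.4791 = 35.750 kPa
Denominator = 62.37·sin32.3°·cos32.3° = 62.37·0.5344·0.8453 = 28.171 kPa
FS = 35.750 / 28.171 = 1.269

FS = 1.27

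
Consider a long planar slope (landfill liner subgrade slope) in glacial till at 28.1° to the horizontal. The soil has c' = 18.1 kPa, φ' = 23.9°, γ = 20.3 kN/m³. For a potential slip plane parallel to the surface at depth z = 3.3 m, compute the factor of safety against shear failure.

FS = 1.48

For an infinite slope with a slip plane parallel to the surface (no pore pressure): FS = [c' + γz cos²β tanφ'] / [γz sinβ cosβ].
γz = 20.3·3.3 = 66.99 kN/m²
Numerator = 18.1 + 66.99·cos²28.1°·tan23.9° = 18.1 + 66.99·0.7781·0.4431 = 41.200 kPa
Denominator = 66.99·sin28.1°·cos28.1° = 66.99·0.4710·0.8821 = 27.834 kPa
FS = 41.200 / 27.834 = 1.480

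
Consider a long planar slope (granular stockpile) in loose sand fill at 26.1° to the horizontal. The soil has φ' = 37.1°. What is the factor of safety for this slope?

For a dry cohesionless infinite slope the factor of safety is FS = tanφ' / tanβ.
FS = tan37.1° / tan26.1° = 0.7563 / 0.4899 = 1.544

FS = 1.54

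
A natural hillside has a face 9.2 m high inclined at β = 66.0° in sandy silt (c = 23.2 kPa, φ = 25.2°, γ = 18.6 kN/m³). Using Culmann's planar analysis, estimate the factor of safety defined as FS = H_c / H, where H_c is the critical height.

FS = 1.84

H_c = (4c/γ) · sinβ cosφ / [1 − cos(β − φ)]
    = (4·23.2/18.6) · sin66.0°·cos25.2° / [1 − cos40.8°]
    = 4.989 · 0.8266 / 0.2430 = 16.97 m
FS = H_c / H = 16.97 / 9.2 = 1.845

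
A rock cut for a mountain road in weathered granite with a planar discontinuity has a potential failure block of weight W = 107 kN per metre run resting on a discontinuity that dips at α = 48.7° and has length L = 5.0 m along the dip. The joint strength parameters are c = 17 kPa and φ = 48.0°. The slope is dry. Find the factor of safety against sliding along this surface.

FS = 2.03

Resolving the block weight along and normal to the plane and applying the Mohr–Coulomb strength on the joint:
N' = W cosα = 107·cos48.7° = 70.6 kN/m
Driving force T = W sinα = 107·sin48.7° = 80.4 kN/m
Resisting force R = c·L + N'·tanφ = 17·5.0 + 70.6·tan48.0° = 85.0 + 78.4 = 163.4 kN/m
FS = R / T = 163.4 / 80.4 = 2.033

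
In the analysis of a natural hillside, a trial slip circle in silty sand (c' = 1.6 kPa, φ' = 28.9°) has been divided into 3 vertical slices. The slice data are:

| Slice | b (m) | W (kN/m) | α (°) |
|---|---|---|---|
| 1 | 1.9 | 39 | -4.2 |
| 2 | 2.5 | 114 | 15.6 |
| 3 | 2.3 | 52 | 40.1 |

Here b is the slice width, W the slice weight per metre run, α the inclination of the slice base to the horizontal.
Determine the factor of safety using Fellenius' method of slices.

FS = 1.89

Ordinary method of slices: FS = Σ[c'·Δl_i + (W_i cosα_i)·tanφ'] / Σ W_i sinα_i, with Δl_i = b_i / cosα_i.
Slice 1: Δl = 1.9/cos(-4.2°) = 1.905 m; N'_1 = 39·cos(-4.2°) = 38.9; c'Δl = 3.05; W sinα = -2.9
Slice 2: Δl = 2.5/cos15.6° = 2.596 m; N'_2 = 114·cos15.6° = 109.8; c'Δl = 4.15; W sinα = 30.7
Slice 3: Δl = 2.3/cos40.1° = 3.007 m; N'_3 = 52·cos40.1° = 39.8; c'Δl = 4.81; W sinα = 33.5
Σc'Δl = 12.0 kN/m; ΣN' = 188.5 kN/m; ΣW sinα = 61.3 kN/m
Resisting = 12.0 + 188.5·tan28.9° = 12.0 + 104.0 = 116.1 kN/m
FS = 116.1 / 61.3 = 1.893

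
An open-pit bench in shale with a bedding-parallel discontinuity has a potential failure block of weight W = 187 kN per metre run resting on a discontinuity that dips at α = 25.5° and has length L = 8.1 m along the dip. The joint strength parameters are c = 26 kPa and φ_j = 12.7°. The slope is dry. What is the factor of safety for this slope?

FS = 3.09

Resolving the block weight along and normal to the plane and applying the Mohr–Coulomb strength on the joint:
N' = W cosα = 187·cos25.5° = 168.8 kN/m
Driving force T = W sinα = 187·sin25.5° = 80.5 kN/m
Resisting force R = c·L + N'·tanφ_j = 26·8.1 + 168.8·tan12.7° = 210.6 + 38.0 = 248.6 kN/m
FS = R / T = 248.6 / 80.5 = 3.088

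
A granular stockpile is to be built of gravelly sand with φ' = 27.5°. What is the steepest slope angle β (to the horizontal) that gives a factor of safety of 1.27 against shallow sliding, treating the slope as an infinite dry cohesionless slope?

For an infinite dry cohesionless slope FS = tanφ'/tanβ, so tanβ = tanφ' / FS.
tanβ = tan27.5° / 1.27 = 0.5206 / 1.27 = 0.4099
β = arctan(0.4099) = 22.29°

β = 22.3°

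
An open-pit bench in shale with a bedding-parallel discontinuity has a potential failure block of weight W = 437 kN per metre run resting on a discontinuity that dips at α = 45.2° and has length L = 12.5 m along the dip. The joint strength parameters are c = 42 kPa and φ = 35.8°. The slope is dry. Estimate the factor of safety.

FS = 2.41

Resolving the block weight along and normal to the plane and applying the Mohr–Coulomb strength on the joint:
N' = W cosα = 437·cos45.2° = 307.9 kN/m
Driving force T = W sinα = 437·sin45.2° = 310.1 kN/m
Resisting force R = c·L + N'·tanφ = 42·12.5 + 307.9·tan35.8° = 525.0 + 222.1 = 747.1 kN/m
FS = R / T = 747.1 / 310.1 = 2.409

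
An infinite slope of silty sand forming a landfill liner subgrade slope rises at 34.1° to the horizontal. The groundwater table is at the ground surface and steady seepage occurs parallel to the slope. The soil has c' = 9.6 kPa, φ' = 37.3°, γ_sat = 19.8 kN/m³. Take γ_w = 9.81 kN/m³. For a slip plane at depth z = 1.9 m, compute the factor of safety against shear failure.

FS = 1.12

With seepage parallel to the slope and the water table at the surface, the effective normal stress on the slip plane uses the buoyant unit weight γ' = γ_sat − γ_w while the driving shear stress uses γ_sat:
FS = [c' + γ' z cos²β tanφ'] / [γ_sat z sinβ cosβ]
γ' = 19.8 − 9.81 = 9.99 kN/m³
Numerator = 9.6 + 9.99·1.9·cos²34.1°·tan37.3° = 9.6 + 9.99·1.9·0.6857·0.7618 = 19.515 kPa
Denominator = 19.8·1.9·sin34.1°·cos34.1° = 19.8·1.9·0.5606·0.8281 = 17.465 kPa
FS = 19.515 / 17.465 = 1.117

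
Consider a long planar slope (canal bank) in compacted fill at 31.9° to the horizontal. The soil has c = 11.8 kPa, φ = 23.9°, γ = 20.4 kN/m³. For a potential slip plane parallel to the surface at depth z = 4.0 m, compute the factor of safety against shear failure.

FS = 1.03

For an infinite slope with a slip plane parallel to the surface (no pore pressure): FS = [c + γz cos²β tanφ] / [γz sinβ cosβ].
γz = 20.4·4.0 = 81.60 kN/m²
Numerator = 11.8 + 81.60·cos²31.9°·tan23.9° = 11.8 + 81.60·0.7208·0.4431 = 37.863 kPa
Denominator = 81.60·sin31.9°·cos31.9° = 81.60·0.5284·0.8490 = 36.608 kPa
FS = 37.863 / 36.608 = 1.034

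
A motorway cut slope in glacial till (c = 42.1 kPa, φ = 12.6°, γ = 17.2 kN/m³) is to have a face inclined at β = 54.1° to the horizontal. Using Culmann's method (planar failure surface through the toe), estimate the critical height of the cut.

Culmann's analysis gives the critical failure plane at α_cr = (β + φ)/2 = (54.1 + 12.6)/2 = 33.4°, and the critical height
H_c = (4c/γ) · sinβ cosφ / [1 − cos(β − φ)]
    = (4·42.1/17.2) · sin54.1°·cos12.6° / [1 − cos(41.5°)]
    = 9.791 · 0.8100·0.9759 / [1 − 0.7490]
    = 9.791 · 0.7905 / 0.2510
    = 30.83 m

H_c = 30.83 m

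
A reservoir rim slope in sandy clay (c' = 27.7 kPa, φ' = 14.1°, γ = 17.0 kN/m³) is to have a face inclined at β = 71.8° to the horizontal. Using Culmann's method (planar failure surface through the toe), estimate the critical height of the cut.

Culmann's analysis gives the critical failure plane at α_cr = (β + φ')/2 = (71.8 + 14.1)/2 = 42.9°, and the critical height
H_c = (4c'/γ) · sinβ cosφ' / [1 − cos(β − φ')]
    = (4·27.7/17.0) · sin71.8°·cos14.1° / [1 − cos(57.7°)]
    = 6.518 · 0.9500·0.9699 / [1 − 0.5344]
    = 6.518 · 0.9214 / 0.4656
    = 12.90 m

H_c = 12.90 m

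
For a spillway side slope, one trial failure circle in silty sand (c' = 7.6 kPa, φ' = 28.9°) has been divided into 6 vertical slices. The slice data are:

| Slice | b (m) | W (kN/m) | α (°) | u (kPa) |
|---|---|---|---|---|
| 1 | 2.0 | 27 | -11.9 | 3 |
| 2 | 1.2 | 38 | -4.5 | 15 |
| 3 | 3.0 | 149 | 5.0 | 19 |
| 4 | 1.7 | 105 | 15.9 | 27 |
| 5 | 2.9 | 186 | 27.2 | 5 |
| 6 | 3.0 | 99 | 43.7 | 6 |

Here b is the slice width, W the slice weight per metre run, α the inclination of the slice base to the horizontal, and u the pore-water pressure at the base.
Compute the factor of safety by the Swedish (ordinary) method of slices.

Ordinary method of slices: FS = Σ[c'·Δl_i + (W_i cosα_i − u_i·Δl_i)·tanφ'] / Σ W_i sinα_i, with Δl_i = b_i / cosα_i.
Slice 1: Δl = 2.0/cos(-11.9°) = 2.044 m; N'_1 = 27·cos(-11.9°) − 3·2.044 = 20.3; c'Δl = 15.53; W sinα = -5.6
Slice 2: Δl = 1.2/cos(-4.5°) = 1.204 m; N'_2 = 38·cos(-4.5°) − 15·1.204 = 19.8; c'Δl = 9.15; W sinα = -3.0
Slice 3: Δl = 3.0/cos5.0° = 3.011 m; N'_3 = 149·cos5.0° − 19·3.011 = 91.2; c'Δl = 22.89; W sinα = 13.0
Slice 4: Δl = 1.7/cos15.9° = 1.768 m; N'_4 = 105·cos15.9° − 27·1.768 = 53.3; c'Δl = 13.43; W sinα = 28.8
Slice 5: Δl = 2.9/cos27.2° = 3.261 m; N'_5 = 186·cos27.2° − 5·3.261 = 149.1; c'Δl = 24.78; W sinα = 85.0
Slice 6: Δl = 3.0/cos43.7° = 4.150 m; N'_6 = 99·cos43.7° − 6·4.150 = 46.7; c'Δl = 31.54; W sinα = 68.4
Σc'Δl = 117.3 kN/m; ΣN' = 380.4 kN/m; ΣW sinα = 186.6 kN/m
Resisting = 117.3 + 380.4·tan28.9° = 117.3 + 210.0 = 327.3 kN/m
FS = 327.3 / 186.6 = 1.754

FS = 1.75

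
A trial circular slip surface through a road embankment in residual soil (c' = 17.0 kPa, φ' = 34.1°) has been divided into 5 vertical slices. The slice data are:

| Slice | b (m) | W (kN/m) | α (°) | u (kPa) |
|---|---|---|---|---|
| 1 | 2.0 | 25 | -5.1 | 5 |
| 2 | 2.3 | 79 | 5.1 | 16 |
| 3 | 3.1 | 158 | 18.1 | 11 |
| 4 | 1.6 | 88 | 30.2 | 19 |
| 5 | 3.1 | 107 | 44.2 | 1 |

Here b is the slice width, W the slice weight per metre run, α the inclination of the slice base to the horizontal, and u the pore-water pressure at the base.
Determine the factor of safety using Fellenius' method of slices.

Ordinary method of slices: FS = Σ[c'·Δl_i + (W_i cosα_i − u_i·Δl_i)·tanφ'] / Σ W_i sinα_i, with Δl_i = b_i / cosα_i.
Slice 1: Δl = 2.0/cos(-5.1°) = 2.008 m; N'_1 = 25·cos(-5.1°) − 5·2.008 = 14.9; c'Δl = 34.14; W sinα = -2.2
Slice 2: Δl = 2.3/cos5.1° = 2.309 m; N'_2 = 79·cos5.1° − 16·2.309 = 41.7; c'Δl = 39.26; W sinα = 7.0
Slice 3: Δl = 3.1/cos18.1° = 3.261 m; N'_3 = 158·cos18.1° − 11·3.261 = 114.3; c'Δl = 55.44; W sinα = 49.1
Slice 4: Δl = 1.6/cos30.2° = 1.851 m; N'_4 = 88·cos30.2° − 19·1.851 = 40.9; c'Δl = 31.47; W sinα = 44.3
Slice 5: Δl = 3.1/cos44.2° = 4.324 m; N'_5 = 107·cos44.2° − 1·4.324 = 72.4; c'Δl = 73.51; W sinα = 74.6
Σc'Δl = 233.8 kN/m; ΣN' = 284.2 kN/m; ΣW sinα = 172.7 kN/m
Resisting = 233.8 + 284.2·tan34.1° = 233.8 + 192.4 = 426.2 kN/m
FS = 426.2 / 172.7 = 2.467

FS = 2.47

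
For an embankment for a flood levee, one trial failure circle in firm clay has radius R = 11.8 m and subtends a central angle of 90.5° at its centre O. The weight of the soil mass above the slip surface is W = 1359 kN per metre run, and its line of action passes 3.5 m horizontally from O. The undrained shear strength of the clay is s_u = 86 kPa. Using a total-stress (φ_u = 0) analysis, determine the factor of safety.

Taking moments about the centre O, the resisting moment is provided by the undrained shear strength acting along the arc:
Arc length L_a = R·θ = 11.8·(90.5°·π/180) = 11.8·1.5795 = 18.64 m
M_R = s_u·L_a·R = 86·18.64·11.8 = 18914.2 kN·m/m
M_D = W·d = 1359·3.5 = 4756.5 kN·m/m
FS = M_R / M_D = 18914.2 / 4756.5 = 3.976

FS = 3.98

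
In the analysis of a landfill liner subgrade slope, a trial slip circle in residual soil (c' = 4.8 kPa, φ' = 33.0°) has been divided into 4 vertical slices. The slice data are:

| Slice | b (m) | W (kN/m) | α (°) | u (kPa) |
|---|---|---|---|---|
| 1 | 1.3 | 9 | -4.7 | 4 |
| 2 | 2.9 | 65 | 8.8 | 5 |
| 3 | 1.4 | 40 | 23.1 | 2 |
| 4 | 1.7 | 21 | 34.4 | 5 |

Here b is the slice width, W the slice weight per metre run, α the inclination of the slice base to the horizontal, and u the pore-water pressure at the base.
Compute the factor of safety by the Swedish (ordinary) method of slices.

FS = 2.68

Ordinary method of slices: FS = Σ[c'·Δl_i + (W_i cosα_i − u_i·Δl_i)·tanφ'] / Σ W_i sinα_i, with Δl_i = b_i / cosα_i.
Slice 1: Δl = 1.3/cos(-4.7°) = 1.304 m; N'_1 = 9·cos(-4.7°) − 4·1.304 = 3.8; c'Δl = 6.26; W sinα = -0.7
Slice 2: Δl = 2.9/cos8.8° = 2.935 m; N'_2 = 65·cos8.8° − 5·2.935 = 49.6; c'Δl = 14.09; W sinα = 9.9
Slice 3: Δl = 1.4/cos23.1° = 1.522 m; N'_3 = 40·cos23.1° − 2·1.522 = 33.7; c'Δl = 7.31; W sinα = 15.7
Slice 4: Δl = 1.7/cos34.4° = 2.060 m; N'_4 = 21·cos34.4° − 5·2.060 = 7.0; c'Δl = 9.89; W sinα = 11.9
Σc'Δl = 37.5 kN/m; ΣN' = 94.1 kN/m; ΣW sinα = 36.8 kN/m
Resisting = 37.5 + 94.1·tan33.0° = 37.5 + 61.1 = 98.6 kN/m
FS = 98.6 / 36.8 = 2.683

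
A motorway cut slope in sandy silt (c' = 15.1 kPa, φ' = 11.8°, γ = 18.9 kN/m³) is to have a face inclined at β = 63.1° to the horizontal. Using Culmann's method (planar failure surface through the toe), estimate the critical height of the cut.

Culmann's analysis gives the critical failure plane at α_cr = (β + φ')/2 = (63.1 + 11.8)/2 = 37.5°, and the critical height
H_c = (4c'/γ) · sinβ cosφ' / [1 − cos(β − φ')]
    = (4·15.1/18.9) · sin63.1°·cos11.8° / [1 − cos(51.3°)]
    = 3.196 · 0.8918·0.9789 / [1 − 0.6252]
    = 3.196 · 0.8730 / 0.3748
    = 7.44 m

H_c = 7.44 m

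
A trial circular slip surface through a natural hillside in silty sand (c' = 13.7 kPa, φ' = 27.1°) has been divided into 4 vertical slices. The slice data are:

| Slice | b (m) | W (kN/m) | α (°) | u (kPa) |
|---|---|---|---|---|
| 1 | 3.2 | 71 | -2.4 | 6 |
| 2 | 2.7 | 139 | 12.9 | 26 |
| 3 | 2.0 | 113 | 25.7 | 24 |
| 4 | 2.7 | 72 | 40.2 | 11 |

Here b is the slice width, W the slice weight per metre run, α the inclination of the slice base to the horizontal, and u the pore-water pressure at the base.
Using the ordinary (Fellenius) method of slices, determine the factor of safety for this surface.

FS = 2.05

Ordinary method of slices: FS = Σ[c'·Δl_i + (W_i cosα_i − u_i·Δl_i)·tanφ'] / Σ W_i sinα_i, with Δl_i = b_i / cosα_i.
Slice 1: Δl = 3.2/cos(-2.4°) = 3.203 m; N'_1 = 71·cos(-2.4°) − 6·3.203 = 51.7; c'Δl = 43.88; W sinα = -3.0
Slice 2: Δl = 2.7/cos12.9° = 2.770 m; N'_2 = 139·cos12.9° − 26·2.770 = 63.5; c'Δl = 37.95; W sinα = 31.0
Slice 3: Δl = 2.0/cos25.7° = 2.220 m; N'_3 = 113·cos25.7° − 24·2.220 = 48.6; c'Δl = 30.41; W sinα = 49.0
Slice 4: Δl = 2.7/cos40.2° = 3.535 m; N'_4 = 72·cos40.2° − 11·3.535 = 16.1; c'Δl = 48.43; W sinα = 46.5
Σc'Δl = 160.7 kN/m; ΣN' = 179.9 kN/m; ΣW sinα = 123.5 kN/m
Resisting = 160.7 + 179.9·tan27.1° = 160.7 + 92.0 = 252.7 kN/m
FS = 252.7 / 123.5 = 2.046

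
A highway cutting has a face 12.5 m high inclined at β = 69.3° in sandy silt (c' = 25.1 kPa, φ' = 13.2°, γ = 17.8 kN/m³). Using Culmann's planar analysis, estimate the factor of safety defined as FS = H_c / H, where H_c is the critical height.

H_c = (4c'/γ) · sinβ cosφ' / [1 − cos(β − φ')]
    = (4·25.1/17.8) · sin69.3°·cos13.2° / [1 − cos56.1°]
    = 5.640 · 0.9107 / 0.4423 = 11.62 m
FS = H_c / H = 11.62 / 12.5 = 0.929

FS = 0.93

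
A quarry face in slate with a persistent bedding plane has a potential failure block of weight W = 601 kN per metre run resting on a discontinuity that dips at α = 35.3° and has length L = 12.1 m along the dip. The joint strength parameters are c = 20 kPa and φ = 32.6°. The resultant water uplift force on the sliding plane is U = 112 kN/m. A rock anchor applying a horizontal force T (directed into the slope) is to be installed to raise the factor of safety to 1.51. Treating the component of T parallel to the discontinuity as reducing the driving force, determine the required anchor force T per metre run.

Resolving forces along and normal to the sliding plane, with the horizontal anchor force T adding T·sinα to the effective normal force and T·cosα acting up the plane against the driving force:
FS = [cL + (W cosα − U + T sinα) tanφ] / [W sinα − T cosα]
Without the anchor: N' = 378.5 kN/m, driving T_d = 347.3 kN/m, resisting R = 20·12.1 + 378.5·tan32.6° = 484.1 kN/m, FS = 1.39.
Setting FS = 1.51 and solving for T:
1.51·(347.3 − T cos35.3°) = 484.1 + T sin35.3°·tan32.6°
T·(sin35.3°·tan32.6° + 1.51·cos35.3°) = 1.51·347.3 − 484.1
T·(0.5779·0.6395 + 1.51·0.8161) = 524.4 − 484.1 = 40.4
T·1.6019 = 40.4
T = 25.2 kN/m

T = 25 kN/m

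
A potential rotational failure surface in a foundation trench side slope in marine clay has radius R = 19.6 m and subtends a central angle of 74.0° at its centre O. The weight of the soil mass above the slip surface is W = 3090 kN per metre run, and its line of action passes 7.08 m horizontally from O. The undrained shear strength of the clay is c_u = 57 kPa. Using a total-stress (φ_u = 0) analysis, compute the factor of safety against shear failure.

FS = 1.29

Taking moments about the centre O, the resisting moment is provided by the undrained shear strength acting along the arc:
Arc length L_a = R·θ = 19.6·(74.0°·π/180) = 19.6·1.2915 = 25.31 m
M_R = c_u·L_a·R = 57·25.31·19.6 = 28281.1 kN·m/m
M_D = W·d = 3090·7.08 = 21877.2 kN·m/m
FS = M_R / M_D = 28281.1 / 21877.2 = 1.293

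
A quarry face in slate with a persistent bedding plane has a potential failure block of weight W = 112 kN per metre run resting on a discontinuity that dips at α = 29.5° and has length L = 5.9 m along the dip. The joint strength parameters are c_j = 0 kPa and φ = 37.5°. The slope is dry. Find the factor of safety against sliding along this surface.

Resolving the block weight along and normal to the plane and applying the Mohr–Coulomb strength on the joint:
N' = W cosα = 112·cos29.5° = 97.5 kN/m
Driving force T = W sinα = 112·sin29.5° = 55.2 kN/m
Resisting force R = c_j·L + N'·tanφ = 0·5.9 + 97.5·tan37.5° = 0.0 + 74.8 = 74.8 kN/m
FS = R / T = 74.8 / 55.2 = 1.356

FS = 1.36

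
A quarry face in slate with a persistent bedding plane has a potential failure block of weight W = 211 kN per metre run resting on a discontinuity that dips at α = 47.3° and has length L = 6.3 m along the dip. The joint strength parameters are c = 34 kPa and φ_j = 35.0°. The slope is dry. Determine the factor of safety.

FS = 2.03

Resolving the block weight along and normal to the plane and applying the Mohr–Coulomb strength on the joint:
N' = W cosα = 211·cos47.3° = 143.1 kN/m
Driving force T = W sinα = 211·sin47.3° = 155.1 kN/m
Resisting force R = c·L + N'·tanφ_j = 34·6.3 + 143.1·tan35.0° = 214.2 + 100.2 = 314.4 kN/m
FS = R / T = 314.4 / 155.1 = 2.027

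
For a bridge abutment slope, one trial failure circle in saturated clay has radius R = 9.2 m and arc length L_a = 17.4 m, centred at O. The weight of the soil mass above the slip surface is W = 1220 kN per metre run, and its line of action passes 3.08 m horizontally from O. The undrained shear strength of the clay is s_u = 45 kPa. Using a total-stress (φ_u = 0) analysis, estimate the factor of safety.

Taking moments about the centre O, the resisting moment is provided by the undrained shear strength acting along the arc:
M_R = s_u·L_a·R = 45·17.40·9.2 = 7203.6 kN·m/m
M_D = W·d = 1220·3.08 = 3757.6 kN·m/m
FS = M_R / M_D = 7203.6 / 3757.6 = 1.917

FS = 1.92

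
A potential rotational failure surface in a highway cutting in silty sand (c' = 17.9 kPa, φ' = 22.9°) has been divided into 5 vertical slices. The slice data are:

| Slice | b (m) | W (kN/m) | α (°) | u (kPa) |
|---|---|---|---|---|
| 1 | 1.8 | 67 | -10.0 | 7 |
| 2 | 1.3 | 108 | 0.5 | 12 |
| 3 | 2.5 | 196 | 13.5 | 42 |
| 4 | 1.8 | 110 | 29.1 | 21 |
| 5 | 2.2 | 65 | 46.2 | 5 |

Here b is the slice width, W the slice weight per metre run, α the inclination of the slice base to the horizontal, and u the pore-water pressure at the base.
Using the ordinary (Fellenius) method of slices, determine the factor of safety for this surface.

FS = 2.41

Ordinary method of slices: FS = Σ[c'·Δl_i + (W_i cosα_i − u_i·Δl_i)·tanφ'] / Σ W_i sinα_i, with Δl_i = b_i / cosα_i.
Slice 1: Δl = 1.8/cos(-10.0°) = 1.828 m; N'_1 = 67·cos(-10.0°) − 7·1.828 = 53.2; c'Δl = 32.72; W sinα = -11.6
Slice 2: Δl = 1.3/cos0.5° = 1.300 m; N'_2 = 108·cos0.5° − 12·1.300 = 92.4; c'Δl = 23.27; W sinα = 0.9
Slice 3: Δl = 2.5/cos13.5° = 2.571 m; N'_3 = 196·cos13.5° − 42·2.571 = 82.6; c'Δl = 46.02; W sinα = 45.8
Slice 4: Δl = 1.8/cos29.1° = 2.060 m; N'_4 = 110·cos29.1° − 21·2.060 = 52.9; c'Δl = 36.87; W sinα = 53.5
Slice 5: Δl = 2.2/cos46.2° = 3.179 m; N'_5 = 65·cos46.2° − 5·3.179 = 29.1; c'Δl = 56.90; W sinα = 46.9
Σc'Δl = 195.8 kN/m; ΣN' = 310.1 kN/m; ΣW sinα = 135.5 kN/m
Resisting = 195.8 + 310.1·tan22.9° = 195.8 + 131.0 = 326.8 kN/m
FS = 326.8 / 135.5 = 2.412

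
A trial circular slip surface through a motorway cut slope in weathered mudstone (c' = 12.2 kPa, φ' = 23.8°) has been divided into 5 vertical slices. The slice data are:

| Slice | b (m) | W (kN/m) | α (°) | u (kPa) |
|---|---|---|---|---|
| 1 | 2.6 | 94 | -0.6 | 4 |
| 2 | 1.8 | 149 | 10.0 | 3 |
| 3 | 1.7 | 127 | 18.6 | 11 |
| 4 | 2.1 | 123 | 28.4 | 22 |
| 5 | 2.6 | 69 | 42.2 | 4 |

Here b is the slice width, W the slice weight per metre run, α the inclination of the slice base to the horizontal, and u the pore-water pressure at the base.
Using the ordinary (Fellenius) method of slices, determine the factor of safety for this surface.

Ordinary method of slices: FS = Σ[c'·Δl_i + (W_i cosα_i − u_i·Δl_i)·tanφ'] / Σ W_i sinα_i, with Δl_i = b_i / cosα_i.
Slice 1: Δl = 2.6/cos(-0.6°) = 2.600 m; N'_1 = 94·cos(-0.6°) − 4·2.600 = 83.6; c'Δl = 31.72; W sinα = -1.0
Slice 2: Δl = 1.8/cos10.0° = 1.828 m; N'_2 = 149·cos10.0° − 3·1.828 = 141.3; c'Δl = 22.30; W sinα = 25.9
Slice 3: Δl = 1.7/cos18.6° = 1.794 m; N'_3 = 127·cos18.6° − 11·1.794 = 100.6; c'Δl = 21.88; W sinα = 40.5
Slice 4: Δl = 2.1/cos28.4° = 2.387 m; N'_4 = 123·cos28.4° − 22·2.387 = 55.7; c'Δl = 29.13; W sinα = 58.5
Slice 5: Δl = 2.6/cos42.2° = 3.510 m; N'_5 = 69·cos42.2° − 4·3.510 = 37.1; c'Δl = 42.82; W sinα = 46.3
Σc'Δl = 147.8 kN/m; ΣN' = 418.2 kN/m; ΣW sinα = 170.2 kN/m
Resisting = 147.8 + 418.2·tan23.8° = 147.8 + 184.5 = 332.3 kN/m
FS = 332.3 / 170.2 = 1.952

FS = 1.95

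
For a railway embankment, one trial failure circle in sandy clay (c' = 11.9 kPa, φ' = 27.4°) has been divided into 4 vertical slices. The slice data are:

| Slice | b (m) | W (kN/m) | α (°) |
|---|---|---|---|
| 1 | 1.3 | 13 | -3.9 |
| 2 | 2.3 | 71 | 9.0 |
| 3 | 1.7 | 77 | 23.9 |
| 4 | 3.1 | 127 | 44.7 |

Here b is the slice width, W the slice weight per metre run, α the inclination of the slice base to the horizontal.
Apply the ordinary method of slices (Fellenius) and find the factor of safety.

Ordinary method of slices: FS = Σ[c'·Δl_i + (W_i cosα_i)·tanφ'] / Σ W_i sinα_i, with Δl_i = b_i / cosα_i.
Slice 1: Δl = 1.3/cos(-3.9°) = 1.303 m; N'_1 = 13·cos(-3.9°) = 13.0; c'Δl = 15.51; W sinα = -0.9
Slice 2: Δl = 2.3/cos9.0° = 2.329 m; N'_2 = 71·cos9.0° = 70.1; c'Δl = 27.71; W sinα = 11.1
Slice 3: Δl = 1.7/cos23.9° = 1.859 m; N'_3 = 77·cos23.9° = 70.4; c'Δl = 22.13; W sinα = 31.2
Slice 4: Δl = 3.1/cos44.7° = 4.361 m; N'_4 = 127·cos44.7° = 90.3; c'Δl = 51.90; W sinα = 89.3
Σc'Δl = 117.2 kN/m; ΣN' = 243.8 kN/m; ΣW sinα = 130.7 kN/m
Resisting = 117.2 + 243.8·tan27.4° = 117.2 + 126.4 = 243.6 kN/m
FS = 243.6 / 130.7 = 1.863

FS = 1.86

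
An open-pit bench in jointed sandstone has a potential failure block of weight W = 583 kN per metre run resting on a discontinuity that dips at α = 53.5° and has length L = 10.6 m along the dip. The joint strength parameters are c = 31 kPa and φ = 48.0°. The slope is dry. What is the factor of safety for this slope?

FS = 1.52

Resolving the block weight along and normal to the plane and applying the Mohr–Coulomb strength on the joint:
N' = W cosα = 583·cos53.5° = 346.8 kN/m
Driving force T = W sinα = 583·sin53.5° = 468.6 kN/m
Resisting force R = c·L + N'·tanφ = 31·10.6 + 346.8·tan48.0° = 328.6 + 385.1 = 713.7 kN/m
FS = R / T = 713.7 / 468.6 = 1.523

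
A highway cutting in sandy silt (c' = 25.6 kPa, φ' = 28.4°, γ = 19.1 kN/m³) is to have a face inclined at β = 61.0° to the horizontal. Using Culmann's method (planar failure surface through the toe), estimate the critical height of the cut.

H_c = 26.18 m

Culmann's analysis gives the critical failure plane at α_cr = (β + φ')/2 = (61.0 + 28.4)/2 = 44.7°, and the critical height
H_c = (4c'/γ) · sinβ cosφ' / [1 − cos(β − φ')]
    = (4·25.6/19.1) · sin61.0°·cos28.4° / [1 − cos(32.6°)]
    = 5.361 · 0.8746·0.8796 / [1 − 0.8425]
    = 5.361 · 0.7694 / 0.1575
    = 26.18 m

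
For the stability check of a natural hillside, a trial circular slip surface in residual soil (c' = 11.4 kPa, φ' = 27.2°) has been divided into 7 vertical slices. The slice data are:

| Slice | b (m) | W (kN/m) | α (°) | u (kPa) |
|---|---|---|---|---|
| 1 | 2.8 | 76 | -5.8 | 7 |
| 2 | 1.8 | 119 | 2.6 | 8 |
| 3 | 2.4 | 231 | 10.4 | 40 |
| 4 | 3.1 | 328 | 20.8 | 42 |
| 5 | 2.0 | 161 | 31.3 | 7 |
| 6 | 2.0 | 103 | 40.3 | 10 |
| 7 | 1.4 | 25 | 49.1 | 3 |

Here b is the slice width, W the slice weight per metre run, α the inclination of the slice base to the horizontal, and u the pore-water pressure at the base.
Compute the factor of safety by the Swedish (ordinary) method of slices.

Ordinary method of slices: FS = Σ[c'·Δl_i + (W_i cosα_i − u_i·Δl_i)·tanφ'] / Σ W_i sinα_i, with Δl_i = b_i / cosα_i.
Slice 1: Δl = 2.8/cos(-5.8°) = 2.814 m; N'_1 = 76·cos(-5.8°) − 7·2.814 = 55.9; c'Δl = 32.08; W sinα = -7.7
Slice 2: Δl = 1.8/cos2.6° = 1.802 m; N'_2 = 119·cos2.6° − 8·1.802 = 104.5; c'Δl = 20.54; W sinα = 5.4
Slice 3: Δl = 2.4/cos10.4° = 2.440 m; N'_3 = 231·cos10.4° − 40·2.440 = 129.6; c'Δl = 27.82; W sinα = 41.7
Slice 4: Δl = 3.1/cos20.8° = 3.316 m; N'_4 = 328·cos20.8° − 42·3.316 = 167.3; c'Δl = 37.80; W sinα = 116.5
Slice 5: Δl = 2.0/cos31.3° = 2.341 m; N'_5 = 161·cos31.3° − 7·2.341 = 121.2; c'Δl = 26.68; W sinα = 83.6
Slice 6: Δl = 2.0/cos40.3° = 2.622 m; N'_6 = 103·cos40.3° − 10·2.622 = 52.3; c'Δl = 29.90; W sinα = 66.6
Slice 7: Δl = 1.4/cos49.1° = 2.138 m; N'_7 = 25·cos49.1° − 3·2.138 = 10.0; c'Δl = 24.38; W sinα = 18.9
Σc'Δl = 199.2 kN/m; ΣN' = 640.8 kN/m; ΣW sinα = 325.1 kN/m
Resisting = 199.2 + 640.8·tan27.2° = 199.2 + 329.3 = 528.5 kN/m
FS = 528.5 / 325.1 = 1.626

FS = 1.63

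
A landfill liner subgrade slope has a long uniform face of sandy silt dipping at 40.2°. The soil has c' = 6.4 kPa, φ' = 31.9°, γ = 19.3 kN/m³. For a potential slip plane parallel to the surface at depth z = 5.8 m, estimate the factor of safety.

For an infinite slope with a slip plane parallel to the surface (no pore pressure): FS = [c' + γz cos²β tanφ'] / [γz sinβ cosβ].
γz = 19.3·5.8 = 111.94 kN/m²
Numerator = 6.4 + 111.94·cos²40.2°·tan31.9° = 6.4 + 111.94·0.5834·0.6224 = 47.048 kPa
Denominator = 111.94·sin40.2°·cos40.2° = 111.94·0.6455·0.7638 = 55.186 kPa
FS = 47.048 / 55.186 = 0.853

FS = 0.85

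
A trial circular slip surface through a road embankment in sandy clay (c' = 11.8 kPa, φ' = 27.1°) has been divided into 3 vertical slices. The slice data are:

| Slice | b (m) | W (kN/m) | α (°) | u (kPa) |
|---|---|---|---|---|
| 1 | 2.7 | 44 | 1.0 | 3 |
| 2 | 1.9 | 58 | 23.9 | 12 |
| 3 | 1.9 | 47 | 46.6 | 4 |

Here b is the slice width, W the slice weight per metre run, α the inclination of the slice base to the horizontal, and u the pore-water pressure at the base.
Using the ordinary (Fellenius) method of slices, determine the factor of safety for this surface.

FS = 2.27

Ordinary method of slices: FS = Σ[c'·Δl_i + (W_i cosα_i − u_i·Δl_i)·tanφ'] / Σ W_i sinα_i, with Δl_i = b_i / cosα_i.
Slice 1: Δl = 2.7/cos1.0° = 2.700 m; N'_1 = 44·cos1.0° − 3·2.700 = 35.9; c'Δl = 31.86; W sinα = 0.8
Slice 2: Δl = 1.9/cos23.9° = 2.078 m; N'_2 = 58·cos23.9° − 12·2.078 = 28.1; c'Δl = 24.52; W sinα = 23.5
Slice 3: Δl = 1.9/cos46.6° = 2.765 m; N'_3 = 47·cos46.6° − 4·2.765 = 21.2; c'Δl = 32.63; W sinα = 34.1
Σc'Δl = 89.0 kN/m; ΣN' = 85.2 kN/m; ΣW sinα = 58.4 kN/m
Resisting = 89.0 + 85.2·tan27.1° = 89.0 + 43.6 = 132.6 kN/m
FS = 132.6 / 58.4 = 2.270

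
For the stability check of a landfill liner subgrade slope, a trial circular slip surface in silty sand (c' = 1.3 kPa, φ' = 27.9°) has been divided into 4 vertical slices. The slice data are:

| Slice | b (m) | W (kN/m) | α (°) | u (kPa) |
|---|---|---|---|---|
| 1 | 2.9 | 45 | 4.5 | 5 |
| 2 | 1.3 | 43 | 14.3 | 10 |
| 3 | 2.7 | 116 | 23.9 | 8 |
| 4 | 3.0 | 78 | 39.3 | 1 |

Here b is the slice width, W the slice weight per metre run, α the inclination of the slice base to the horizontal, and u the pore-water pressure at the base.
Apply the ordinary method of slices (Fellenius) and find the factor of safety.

FS = 1.08

Ordinary method of slices: FS = Σ[c'·Δl_i + (W_i cosα_i − u_i·Δl_i)·tanφ'] / Σ W_i sinα_i, with Δl_i = b_i / cosα_i.
Slice 1: Δl = 2.9/cos4.5° = 2.909 m; N'_1 = 45·cos4.5° − 5·2.909 = 30.3; c'Δl = 3.78; W sinα = 3.5
Slice 2: Δl = 1.3/cos14.3° = 1.342 m; N'_2 = 43·cos14.3° − 10·1.342 = 28.3; c'Δl = 1.74; W sinα = 10.6
Slice 3: Δl = 2.7/cos23.9° = 2.953 m; N'_3 = 116·cos23.9° − 8·2.953 = 82.4; c'Δl = 3.84; W sinα = 47.0
Slice 4: Δl = 3.0/cos39.3° = 3.877 m; N'_4 = 78·cos39.3° − 1·3.877 = 56.5; c'Δl = 5.04; W sinα = 49.4
Σc'Δl = 14.4 kN/m; ΣN' = 197.5 kN/m; ΣW sinα = 110.6 kN/m
Resisting = 14.4 + 197.5·tan27.9° = 14.4 + 104.6 = 119.0 kN/m
FS = 119.0 / 110.6 = 1.076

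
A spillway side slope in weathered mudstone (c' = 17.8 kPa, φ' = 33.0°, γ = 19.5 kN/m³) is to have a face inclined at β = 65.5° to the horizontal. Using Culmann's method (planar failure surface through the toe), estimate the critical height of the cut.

H_c = 17.79 m

Culmann's analysis gives the critical failure plane at α_cr = (β + φ')/2 = (65.5 + 33.0)/2 = 49.2°, and the critical height
H_c = (4c'/γ) · sinβ cosφ' / [1 − cos(β − φ')]
    = (4·17.8/19.5) · sin65.5°·cos33.0° / [1 − cos(32.5°)]
    = 3.651 · 0.9100·0.8387 / [1 − 0.8434]
    = 3.651 · 0.7632 / 0.1566
    = 17.79 m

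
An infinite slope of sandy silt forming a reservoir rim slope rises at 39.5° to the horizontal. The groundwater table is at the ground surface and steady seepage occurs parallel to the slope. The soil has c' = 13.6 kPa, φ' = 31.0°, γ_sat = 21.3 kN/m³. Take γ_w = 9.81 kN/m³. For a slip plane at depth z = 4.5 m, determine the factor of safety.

With seepage parallel to the slope and the water table at the surface, the effective normal stress on the slip plane uses the buoyant unit weight γ' = γ_sat − γ_w while the driving shear stress uses γ_sat:
FS = [c' + γ' z cos²β tanφ'] / [γ_sat z sinβ cosβ]
γ' = 21.3 − 9.81 = 11.49 kN/m³
Numerator = 13.6 + 11.49·4.5·cos²39.5°·tan31.0° = 13.6 + 11.49·4.5·0.5954·0.6009 = 32.098 kPa
Denominator = 21.3·4.5·sin39.5°·cos39.5° = 21.3·4.5·0.6361·0.7716 = 47.044 kPa
FS = 32.098 / 47.044 = 0.682

FS = 0.68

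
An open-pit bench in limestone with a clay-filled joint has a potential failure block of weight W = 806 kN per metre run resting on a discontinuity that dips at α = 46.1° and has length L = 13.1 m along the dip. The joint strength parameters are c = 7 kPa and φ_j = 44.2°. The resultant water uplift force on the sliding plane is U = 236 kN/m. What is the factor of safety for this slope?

Resolving the block weight along and normal to the plane and applying the Mohr–Coulomb strength on the joint:
N' = W cosα − U = 806·cos46.1° − 236 = 322.9 kN/m
Driving force T = W sinα = 806·sin46.1° = 580.8 kN/m
Resisting force R = c·L + N'·tanφ_j = 7·13.1 + 322.9·tan44.2° = 91.7 + 314.0 = 405.7 kN/m
FS = R / T = 405.7 / 580.8 = 0.699

FS = 0.70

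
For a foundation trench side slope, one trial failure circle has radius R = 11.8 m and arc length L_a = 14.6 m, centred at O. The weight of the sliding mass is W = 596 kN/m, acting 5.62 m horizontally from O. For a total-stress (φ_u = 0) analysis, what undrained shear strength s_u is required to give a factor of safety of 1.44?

FS = s_u·L_a·R / (W·d), so s_u = FS·W·d / (L_a·R).
s_u = 1.44·596·5.62 / (14.60·11.8) = 4823.3 / 172.28 = 28.00 kPa

s_u = 28.0 kPa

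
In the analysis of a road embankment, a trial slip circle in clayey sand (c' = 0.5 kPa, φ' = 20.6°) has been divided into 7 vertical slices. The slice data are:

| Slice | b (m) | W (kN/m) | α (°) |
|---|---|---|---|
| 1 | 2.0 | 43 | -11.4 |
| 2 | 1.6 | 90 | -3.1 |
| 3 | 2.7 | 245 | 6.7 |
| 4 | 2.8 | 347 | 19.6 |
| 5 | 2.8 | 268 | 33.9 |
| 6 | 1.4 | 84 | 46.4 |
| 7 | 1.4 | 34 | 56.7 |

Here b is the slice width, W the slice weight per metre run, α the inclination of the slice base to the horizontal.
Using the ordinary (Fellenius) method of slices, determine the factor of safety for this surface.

Ordinary method of slices: FS = Σ[c'·Δl_i + (W_i cosα_i)·tanφ'] / Σ W_i sinα_i, with Δl_i = b_i / cosα_i.
Slice 1: Δl = 2.0/cos(-11.4°) = 2.040 m; N'_1 = 43·cos(-11.4°) = 42.2; c'Δl = 1.02; W sinα = -8.5
Slice 2: Δl = 1.6/cos(-3.1°) = 1.602 m; N'_2 = 90·cos(-3.1°) = 89.9; c'Δl = 0.80; W sinα = -4.9
Slice 3: Δl = 2.7/cos6.7° = 2.719 m; N'_3 = 245·cos6.7° = 243.3; c'Δl = 1.36; W sinα = 28.6
Slice 4: Δl = 2.8/cos19.6° = 2.972 m; N'_4 = 347·cos19.6° = 326.9; c'Δl = 1.49; W sinα = 116.4
Slice 5: Δl = 2.8/cos33.9° = 3.373 m; N'_5 = 268·cos33.9° = 222.4; c'Δl = 1.69; W sinα = 149.5
Slice 6: Δl = 1.4/cos46.4° = 2.030 m; N'_6 = 84·cos46.4° = 57.9; c'Δl = 1.02; W sinα = 60.8
Slice 7: Δl = 1.4/cos56.7° = 2.550 m; N'_7 = 34·cos56.7° = 18.7; c'Δl = 1.27; W sinα = 28.4
Σc'Δl = 8.6 kN/m; ΣN' = 1001.3 kN/m; ΣW sinα = 370.3 kN/m
Resisting = 8.6 + 1001.3·tan20.6° = 8.6 + 376.4 = 385.0 kN/m
FS = 385.0 / 370.3 = 1.040

FS = 1.04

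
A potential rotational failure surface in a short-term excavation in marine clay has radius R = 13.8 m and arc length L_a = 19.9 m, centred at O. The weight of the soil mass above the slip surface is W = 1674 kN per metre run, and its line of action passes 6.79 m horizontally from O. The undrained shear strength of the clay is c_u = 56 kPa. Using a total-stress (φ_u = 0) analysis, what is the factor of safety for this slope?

Taking moments about the centre O, the resisting moment is provided by the undrained shear strength acting along the arc:
M_R = c_u·L_a·R = 56·19.90·13.8 = 15378.7 kN·m/m
M_D = W·d = 1674·6.79 = 11366.5 kN·m/m
FS = M_R / M_D = 15378.7 / 11366.5 = 1.353

FS = 1.35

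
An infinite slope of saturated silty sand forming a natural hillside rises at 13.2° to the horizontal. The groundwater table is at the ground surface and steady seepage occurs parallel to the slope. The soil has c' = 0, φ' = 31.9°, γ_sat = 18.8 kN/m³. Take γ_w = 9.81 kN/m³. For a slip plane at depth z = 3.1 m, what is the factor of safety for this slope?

FS = 1.27

With seepage parallel to the slope and the water table at the surface, the effective normal stress on the slip plane uses the buoyant unit weight γ' = γ_sat − γ_w while the driving shear stress uses γ_sat:
FS = [c' + γ' z cos²β tanφ'] / [γ_sat z sinβ cosβ]
(For c' = 0 this reduces to FS = (γ'/γ_sat)·tanφ'/tanβ.)
γ' = 18.8 − 9.81 = 8.99 kN/m³
Numerator = 0.0 + 8.99·3.1·cos²13.2°·tan31.9° = 0.0 + 8.99·3.1·0.9479·0.6224 = 16.442 kPa
Denominator = 18.8·3.1·sin13.2°·cos13.2° = 18.8·3.1·0.2284·0.9736 = 12.957 kPa
FS = 16.442 / 12.957 = 1.269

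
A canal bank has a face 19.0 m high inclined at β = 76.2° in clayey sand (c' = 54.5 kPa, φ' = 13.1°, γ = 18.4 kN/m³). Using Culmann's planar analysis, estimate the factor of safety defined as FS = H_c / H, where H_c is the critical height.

H_c = (4c'/γ) · sinβ cosφ' / [1 − cos(β − φ')]
    = (4·54.5/18.4) · sin76.2°·cos13.1° / [1 − cos63.1°]
    = 11.848 · 0.9459 / 0.5476 = 20.47 m
FS = H_c / H = 20.47 / 19.0 = 1.077

FS = 1.08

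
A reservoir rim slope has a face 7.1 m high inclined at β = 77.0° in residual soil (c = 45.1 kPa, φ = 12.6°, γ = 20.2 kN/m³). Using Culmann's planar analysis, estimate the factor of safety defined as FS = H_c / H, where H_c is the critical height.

H_c = (4c/γ) · sinβ cosφ / [1 − cos(β − φ)]
    = (4·45.1/20.2) · sin77.0°·cos12.6° / [1 − cos64.4°]
    = 8.931 · 0.9509 / 0.5679 = 14.95 m
FS = H_c / H = 14.95 / 7.1 = 2.106

FS = 2.11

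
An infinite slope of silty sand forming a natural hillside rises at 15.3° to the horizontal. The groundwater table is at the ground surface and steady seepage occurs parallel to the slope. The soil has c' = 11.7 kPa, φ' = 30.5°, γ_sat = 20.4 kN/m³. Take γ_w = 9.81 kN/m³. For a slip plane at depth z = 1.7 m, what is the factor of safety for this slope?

FS = 2.44

With seepage parallel to the slope and the water table at the surface, the effective normal stress on the slip plane uses the buoyant unit weight γ' = γ_sat − γ_w while the driving shear stress uses γ_sat:
FS = [c' + γ' z cos²β tanφ'] / [γ_sat z sinβ cosβ]
γ' = 20.4 − 9.81 = 10.59 kN/m³
Numerator = 11.7 + 10.59·1.7·cos²15.3°·tan30.5° = 11.7 + 10.59·1.7·0.9304·0.5890 = 21.566 kPa
Denominator = 20.4·1.7·sin15.3°·cos15.3° = 20.4·1.7·0.2639·0.9646 = 8.827 kPa
FS = 21.566 / 8.827 = 2.443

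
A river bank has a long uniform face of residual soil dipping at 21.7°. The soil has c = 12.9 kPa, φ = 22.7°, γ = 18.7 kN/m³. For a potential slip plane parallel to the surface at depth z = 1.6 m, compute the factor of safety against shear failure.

For an infinite slope with a slip plane parallel to the surface (no pore pressure): FS = [c + γz cos²β tanφ] / [γz sinβ cosβ].
γz = 18.7·1.6 = 29.92 kN/m²
Numerator = 12.9 + 29.92·cos²21.7°·tan22.7° = 12.9 + 29.92·0.8633·0.4183 = 23.705 kPa
Denominator = 29.92·sin21.7°·cos21.7° = 29.92·0.3697·0.9291 = 10.279 kPa
FS = 23.705 / 10.279 = 2.306

FS = 2.31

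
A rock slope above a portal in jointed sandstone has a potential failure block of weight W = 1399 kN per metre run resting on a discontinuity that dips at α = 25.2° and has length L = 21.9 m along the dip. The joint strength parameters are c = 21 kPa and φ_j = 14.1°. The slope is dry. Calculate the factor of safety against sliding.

Resolving the block weight along and normal to the plane and applying the Mohr–Coulomb strength on the joint:
N' = W cosα = 1399·cos25.2° = 1265.9 kN/m
Driving force T = W sinα = 1399·sin25.2° = 595.7 kN/m
Resisting force R = c·L + N'·tanφ_j = 21·21.9 + 1265.9·tan14.1° = 459.9 + 318.0 = 777.9 kN/m
FS = R / T = 777.9 / 595.7 = 1.306

FS = 1.31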